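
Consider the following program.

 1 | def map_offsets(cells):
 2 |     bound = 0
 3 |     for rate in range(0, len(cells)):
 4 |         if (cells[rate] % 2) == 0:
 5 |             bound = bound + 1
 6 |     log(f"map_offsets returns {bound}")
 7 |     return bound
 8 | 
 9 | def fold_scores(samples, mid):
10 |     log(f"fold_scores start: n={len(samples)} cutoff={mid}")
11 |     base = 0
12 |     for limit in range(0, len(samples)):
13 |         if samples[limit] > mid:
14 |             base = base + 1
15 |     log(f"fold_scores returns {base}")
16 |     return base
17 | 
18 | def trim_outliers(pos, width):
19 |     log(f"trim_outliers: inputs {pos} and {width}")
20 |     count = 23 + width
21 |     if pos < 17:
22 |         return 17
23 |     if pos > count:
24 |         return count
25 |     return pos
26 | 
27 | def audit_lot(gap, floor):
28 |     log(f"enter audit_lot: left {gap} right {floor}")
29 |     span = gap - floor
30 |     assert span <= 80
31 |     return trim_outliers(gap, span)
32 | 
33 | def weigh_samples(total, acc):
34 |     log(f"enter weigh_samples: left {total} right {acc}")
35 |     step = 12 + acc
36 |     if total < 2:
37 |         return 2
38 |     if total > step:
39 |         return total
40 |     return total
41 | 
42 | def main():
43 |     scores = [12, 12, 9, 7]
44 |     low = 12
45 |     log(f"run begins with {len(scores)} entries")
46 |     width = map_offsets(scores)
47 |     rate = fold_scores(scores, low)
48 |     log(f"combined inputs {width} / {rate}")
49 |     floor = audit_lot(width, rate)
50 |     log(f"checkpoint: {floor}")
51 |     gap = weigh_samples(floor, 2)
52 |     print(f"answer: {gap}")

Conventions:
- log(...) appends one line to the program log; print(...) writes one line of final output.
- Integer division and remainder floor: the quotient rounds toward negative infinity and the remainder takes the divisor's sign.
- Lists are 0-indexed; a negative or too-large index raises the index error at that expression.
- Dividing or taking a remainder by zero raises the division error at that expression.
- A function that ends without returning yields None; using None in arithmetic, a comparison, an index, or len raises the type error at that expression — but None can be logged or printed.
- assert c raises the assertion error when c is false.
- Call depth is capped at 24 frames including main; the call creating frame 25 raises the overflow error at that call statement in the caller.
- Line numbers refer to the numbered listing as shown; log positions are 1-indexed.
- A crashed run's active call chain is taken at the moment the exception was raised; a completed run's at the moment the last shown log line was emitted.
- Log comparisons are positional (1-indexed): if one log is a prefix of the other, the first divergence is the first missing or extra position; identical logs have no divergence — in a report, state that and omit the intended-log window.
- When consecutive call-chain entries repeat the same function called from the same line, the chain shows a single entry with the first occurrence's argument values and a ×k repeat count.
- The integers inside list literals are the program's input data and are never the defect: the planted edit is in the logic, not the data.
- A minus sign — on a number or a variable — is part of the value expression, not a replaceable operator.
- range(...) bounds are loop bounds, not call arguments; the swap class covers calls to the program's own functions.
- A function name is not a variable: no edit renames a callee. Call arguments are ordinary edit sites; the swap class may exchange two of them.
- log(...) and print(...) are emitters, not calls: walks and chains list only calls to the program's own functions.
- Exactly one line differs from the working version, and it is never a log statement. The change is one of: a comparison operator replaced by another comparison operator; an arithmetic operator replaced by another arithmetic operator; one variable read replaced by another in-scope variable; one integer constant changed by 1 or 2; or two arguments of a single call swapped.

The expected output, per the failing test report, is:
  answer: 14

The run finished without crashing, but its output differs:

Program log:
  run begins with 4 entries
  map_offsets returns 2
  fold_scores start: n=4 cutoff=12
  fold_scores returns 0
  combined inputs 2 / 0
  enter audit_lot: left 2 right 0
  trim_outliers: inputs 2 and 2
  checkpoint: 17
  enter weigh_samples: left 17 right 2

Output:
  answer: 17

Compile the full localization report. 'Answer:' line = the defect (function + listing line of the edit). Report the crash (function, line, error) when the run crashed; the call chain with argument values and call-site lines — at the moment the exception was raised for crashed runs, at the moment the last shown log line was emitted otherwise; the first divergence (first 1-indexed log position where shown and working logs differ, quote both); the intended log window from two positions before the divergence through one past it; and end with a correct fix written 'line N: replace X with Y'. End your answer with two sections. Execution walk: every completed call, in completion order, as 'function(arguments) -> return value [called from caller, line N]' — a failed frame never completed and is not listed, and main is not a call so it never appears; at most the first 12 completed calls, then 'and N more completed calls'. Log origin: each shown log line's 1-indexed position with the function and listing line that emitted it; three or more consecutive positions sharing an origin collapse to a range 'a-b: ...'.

Answer: the defect is in weigh_samples at line 39.
The tell: The logs agree in full; only the final output differs.
Call chain: main -> weigh_samples(17, 2) (called at line 51).
First divergence: there is none — every log position agrees.
Execution walk:
  map_offsets([12, 12, 9, 7]) -> 2  [called from main, line 46]
  fold_scores([12, 12, 9, 7], 12) -> 0  [called from main, line 47]
  trim_outliers(2, 2) -> 17  [called from audit_lot, line 31]
  audit_lot(2, 0) -> 17  [called from main, line 49]
  weigh_samples(17, 2) -> 17  [called from main, line 51]
Log origin:
  1: emitted by main (line 45)
  2: emitted by map_offsets (line 6)
  3: emitted by fold_scores (line 10)
  4: emitted by fold_scores (line 15)
  5: emitted by main (line 48)
  6: emitted by audit_lot (line 28)
  7: emitted by trim_outliers (line 19)
  8: emitted by main (line 50)
  9: emitted by weigh_samples (line 34)
A correct fix: line 39: replace `total` with `step`.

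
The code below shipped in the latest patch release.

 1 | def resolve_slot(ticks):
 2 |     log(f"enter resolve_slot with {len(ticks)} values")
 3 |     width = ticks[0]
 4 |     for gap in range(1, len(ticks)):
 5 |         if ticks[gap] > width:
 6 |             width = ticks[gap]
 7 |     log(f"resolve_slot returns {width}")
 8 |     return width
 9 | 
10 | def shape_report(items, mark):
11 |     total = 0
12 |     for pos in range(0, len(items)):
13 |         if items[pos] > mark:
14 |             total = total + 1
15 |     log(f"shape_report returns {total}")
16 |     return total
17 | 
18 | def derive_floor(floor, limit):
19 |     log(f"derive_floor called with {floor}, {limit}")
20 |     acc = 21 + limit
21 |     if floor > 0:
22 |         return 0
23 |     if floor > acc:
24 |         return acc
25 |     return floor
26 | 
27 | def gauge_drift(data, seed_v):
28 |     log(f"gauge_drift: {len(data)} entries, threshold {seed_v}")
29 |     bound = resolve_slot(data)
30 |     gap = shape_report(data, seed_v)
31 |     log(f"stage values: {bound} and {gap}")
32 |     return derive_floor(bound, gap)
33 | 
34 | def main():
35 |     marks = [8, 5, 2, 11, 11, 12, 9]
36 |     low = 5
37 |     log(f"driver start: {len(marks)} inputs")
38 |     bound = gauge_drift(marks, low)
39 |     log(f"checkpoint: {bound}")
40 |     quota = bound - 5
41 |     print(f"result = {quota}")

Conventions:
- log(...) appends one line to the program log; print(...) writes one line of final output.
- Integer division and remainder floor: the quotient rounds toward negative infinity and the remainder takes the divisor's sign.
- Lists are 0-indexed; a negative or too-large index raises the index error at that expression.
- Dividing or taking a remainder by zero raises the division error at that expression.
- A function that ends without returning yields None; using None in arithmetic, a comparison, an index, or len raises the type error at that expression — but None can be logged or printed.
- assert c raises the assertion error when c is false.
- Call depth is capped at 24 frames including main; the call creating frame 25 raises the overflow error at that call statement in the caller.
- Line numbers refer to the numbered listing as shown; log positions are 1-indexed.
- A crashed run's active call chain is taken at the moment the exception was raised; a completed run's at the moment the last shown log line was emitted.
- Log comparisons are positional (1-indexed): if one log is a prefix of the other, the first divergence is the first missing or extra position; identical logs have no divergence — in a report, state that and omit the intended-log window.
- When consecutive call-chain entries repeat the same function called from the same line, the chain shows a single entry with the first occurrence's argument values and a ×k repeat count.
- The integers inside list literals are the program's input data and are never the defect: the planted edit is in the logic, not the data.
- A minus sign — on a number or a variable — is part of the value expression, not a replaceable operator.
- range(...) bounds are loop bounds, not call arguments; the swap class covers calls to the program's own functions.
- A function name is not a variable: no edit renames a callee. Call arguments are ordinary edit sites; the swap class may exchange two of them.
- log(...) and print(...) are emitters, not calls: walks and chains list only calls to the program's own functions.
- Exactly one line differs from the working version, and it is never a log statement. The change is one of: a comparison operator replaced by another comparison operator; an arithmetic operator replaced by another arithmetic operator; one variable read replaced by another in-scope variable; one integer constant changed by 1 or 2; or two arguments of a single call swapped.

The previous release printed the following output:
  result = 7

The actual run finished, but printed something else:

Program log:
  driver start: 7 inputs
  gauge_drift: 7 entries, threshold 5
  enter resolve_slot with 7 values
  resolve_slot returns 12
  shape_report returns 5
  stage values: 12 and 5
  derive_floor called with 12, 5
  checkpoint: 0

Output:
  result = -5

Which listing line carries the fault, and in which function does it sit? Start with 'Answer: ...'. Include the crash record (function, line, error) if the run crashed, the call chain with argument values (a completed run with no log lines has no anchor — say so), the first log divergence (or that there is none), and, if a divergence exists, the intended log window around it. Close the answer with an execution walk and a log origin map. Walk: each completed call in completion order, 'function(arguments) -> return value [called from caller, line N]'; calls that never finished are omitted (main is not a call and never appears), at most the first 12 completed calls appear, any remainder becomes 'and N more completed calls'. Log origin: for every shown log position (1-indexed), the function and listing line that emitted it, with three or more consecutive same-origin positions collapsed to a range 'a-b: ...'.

Answer: the defect is in derive_floor at line 21.
Key fact: Log line 8 is where behavior first shows: 'checkpoint: 0' appears instead of 'checkpoint: 12'.
Call chain: main.
First divergence: position 8 — the shown line 'checkpoint: 0' should read 'checkpoint: 12'.
Intended log window:
  6: stage values: 12 and 5
  7: derive_floor called with 12, 5
  8: checkpoint: 12
Execution walk:
  resolve_slot([8, 5, 2, 11, 11, 12, 9]) -> 12  [called from gauge_drift, line 29]
  shape_report([8, 5, 2, 11, 11, 12, 9], 5) -> 5  [called from gauge_drift, line 30]
  derive_floor(12, 5) -> 0  [called from gauge_drift, line 32]
  gauge_drift([8, 5, 2, 11, 11, 12, 9], 5) -> 0  [called from main, line 38]
Origin of each log line:
  1: from main, line 37
  2: from gauge_drift, line 28
  3: from resolve_slot, line 2
  4: from resolve_slot, line 7
  5: from shape_report, line 15
  6: from gauge_drift, line 31
  7: from derive_floor, line 19
  8: from main, line 39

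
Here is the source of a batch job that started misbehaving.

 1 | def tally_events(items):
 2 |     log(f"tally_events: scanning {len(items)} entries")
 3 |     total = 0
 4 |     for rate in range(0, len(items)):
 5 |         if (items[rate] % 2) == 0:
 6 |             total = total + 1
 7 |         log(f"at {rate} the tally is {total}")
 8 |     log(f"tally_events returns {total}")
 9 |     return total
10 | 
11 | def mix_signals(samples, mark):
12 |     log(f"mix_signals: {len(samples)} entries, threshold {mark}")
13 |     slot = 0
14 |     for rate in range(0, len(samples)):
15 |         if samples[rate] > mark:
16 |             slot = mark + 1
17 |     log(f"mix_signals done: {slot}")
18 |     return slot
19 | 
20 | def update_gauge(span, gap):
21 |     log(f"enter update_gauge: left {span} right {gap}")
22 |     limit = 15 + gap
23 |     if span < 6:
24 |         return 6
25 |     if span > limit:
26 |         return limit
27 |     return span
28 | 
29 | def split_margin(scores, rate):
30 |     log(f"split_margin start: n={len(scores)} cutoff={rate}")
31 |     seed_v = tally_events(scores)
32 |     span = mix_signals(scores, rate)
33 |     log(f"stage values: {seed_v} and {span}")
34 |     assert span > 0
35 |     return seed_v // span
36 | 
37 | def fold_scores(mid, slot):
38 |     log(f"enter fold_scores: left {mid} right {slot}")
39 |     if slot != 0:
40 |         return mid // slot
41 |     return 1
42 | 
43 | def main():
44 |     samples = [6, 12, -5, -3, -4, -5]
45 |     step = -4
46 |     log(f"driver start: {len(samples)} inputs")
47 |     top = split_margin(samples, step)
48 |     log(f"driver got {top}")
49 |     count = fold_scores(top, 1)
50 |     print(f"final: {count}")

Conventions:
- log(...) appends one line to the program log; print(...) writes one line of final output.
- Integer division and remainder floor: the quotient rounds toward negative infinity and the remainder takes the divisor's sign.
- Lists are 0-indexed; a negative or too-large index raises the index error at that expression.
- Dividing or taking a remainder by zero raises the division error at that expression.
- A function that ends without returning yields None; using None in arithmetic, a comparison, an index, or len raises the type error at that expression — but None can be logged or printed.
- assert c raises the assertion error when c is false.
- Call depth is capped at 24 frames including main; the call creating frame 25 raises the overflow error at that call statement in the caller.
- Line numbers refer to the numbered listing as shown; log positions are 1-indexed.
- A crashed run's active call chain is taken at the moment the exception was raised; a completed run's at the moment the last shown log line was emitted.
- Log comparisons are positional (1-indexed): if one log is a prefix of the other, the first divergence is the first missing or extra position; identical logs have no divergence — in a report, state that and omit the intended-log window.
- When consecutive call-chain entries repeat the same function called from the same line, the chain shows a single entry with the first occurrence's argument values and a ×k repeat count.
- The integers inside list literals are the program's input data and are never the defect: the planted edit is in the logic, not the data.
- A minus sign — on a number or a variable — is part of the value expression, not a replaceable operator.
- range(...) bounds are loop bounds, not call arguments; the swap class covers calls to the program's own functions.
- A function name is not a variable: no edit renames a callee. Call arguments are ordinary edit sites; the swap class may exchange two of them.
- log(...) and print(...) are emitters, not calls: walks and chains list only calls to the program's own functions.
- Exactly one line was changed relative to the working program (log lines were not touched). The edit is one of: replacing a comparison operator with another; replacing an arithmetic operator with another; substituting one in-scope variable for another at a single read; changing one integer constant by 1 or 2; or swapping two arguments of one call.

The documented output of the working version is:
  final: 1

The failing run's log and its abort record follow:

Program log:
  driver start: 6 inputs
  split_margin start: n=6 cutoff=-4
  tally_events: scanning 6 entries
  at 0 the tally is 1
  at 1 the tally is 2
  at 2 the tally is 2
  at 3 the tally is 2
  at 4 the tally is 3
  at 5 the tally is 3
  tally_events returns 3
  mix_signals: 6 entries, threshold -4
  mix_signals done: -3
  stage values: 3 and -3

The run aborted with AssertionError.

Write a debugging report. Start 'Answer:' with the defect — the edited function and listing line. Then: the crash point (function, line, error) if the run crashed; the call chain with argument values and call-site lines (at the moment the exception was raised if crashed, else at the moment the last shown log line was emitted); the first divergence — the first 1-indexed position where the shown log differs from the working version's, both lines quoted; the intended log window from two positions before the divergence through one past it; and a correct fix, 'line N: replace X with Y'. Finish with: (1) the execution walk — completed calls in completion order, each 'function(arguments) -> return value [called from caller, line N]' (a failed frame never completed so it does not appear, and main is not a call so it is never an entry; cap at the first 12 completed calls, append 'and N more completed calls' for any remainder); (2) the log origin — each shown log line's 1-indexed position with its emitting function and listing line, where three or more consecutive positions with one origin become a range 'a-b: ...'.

Answer: the defect is in mix_signals at line 16.
Key observation: The log first diverges at position 12: the faulty run prints 'mix_signals done: -3' where the working version prints 'mix_signals done: 3'.
Crash: split_margin, line 34, AssertionError.
Call chain: main -> split_margin([6, 12, -5, -3, -4, -5], -4) (called at line 47).
First divergence: at position 12 the run shows 'mix_signals done: -3' where the working version logs 'mix_signals done: 3'.
Intended log window:
  10: tally_events returns 3
  11: mix_signals: 6 entries, threshold -4
  12: mix_signals done: 3
  13: stage values: 3 and 3
Execution walk:
  tally_events([6, 12, -5, -3, -4, -5]) -> 3  [called from split_margin, line 31]
  mix_signals([6, 12, -5, -3, -4, -5], -4) -> -3  [called from split_margin, line 32]
Log line origins:
  1 — main, line 46
  2 — split_margin, line 30
  3 — tally_events, line 2
  4-9 — tally_events, line 7
  10 — tally_events, line 8
  11 — mix_signals, line 12
  12 — mix_signals, line 17
  13 — split_margin, line 33
A correct fix: line 16: replace `mark` with `slot`.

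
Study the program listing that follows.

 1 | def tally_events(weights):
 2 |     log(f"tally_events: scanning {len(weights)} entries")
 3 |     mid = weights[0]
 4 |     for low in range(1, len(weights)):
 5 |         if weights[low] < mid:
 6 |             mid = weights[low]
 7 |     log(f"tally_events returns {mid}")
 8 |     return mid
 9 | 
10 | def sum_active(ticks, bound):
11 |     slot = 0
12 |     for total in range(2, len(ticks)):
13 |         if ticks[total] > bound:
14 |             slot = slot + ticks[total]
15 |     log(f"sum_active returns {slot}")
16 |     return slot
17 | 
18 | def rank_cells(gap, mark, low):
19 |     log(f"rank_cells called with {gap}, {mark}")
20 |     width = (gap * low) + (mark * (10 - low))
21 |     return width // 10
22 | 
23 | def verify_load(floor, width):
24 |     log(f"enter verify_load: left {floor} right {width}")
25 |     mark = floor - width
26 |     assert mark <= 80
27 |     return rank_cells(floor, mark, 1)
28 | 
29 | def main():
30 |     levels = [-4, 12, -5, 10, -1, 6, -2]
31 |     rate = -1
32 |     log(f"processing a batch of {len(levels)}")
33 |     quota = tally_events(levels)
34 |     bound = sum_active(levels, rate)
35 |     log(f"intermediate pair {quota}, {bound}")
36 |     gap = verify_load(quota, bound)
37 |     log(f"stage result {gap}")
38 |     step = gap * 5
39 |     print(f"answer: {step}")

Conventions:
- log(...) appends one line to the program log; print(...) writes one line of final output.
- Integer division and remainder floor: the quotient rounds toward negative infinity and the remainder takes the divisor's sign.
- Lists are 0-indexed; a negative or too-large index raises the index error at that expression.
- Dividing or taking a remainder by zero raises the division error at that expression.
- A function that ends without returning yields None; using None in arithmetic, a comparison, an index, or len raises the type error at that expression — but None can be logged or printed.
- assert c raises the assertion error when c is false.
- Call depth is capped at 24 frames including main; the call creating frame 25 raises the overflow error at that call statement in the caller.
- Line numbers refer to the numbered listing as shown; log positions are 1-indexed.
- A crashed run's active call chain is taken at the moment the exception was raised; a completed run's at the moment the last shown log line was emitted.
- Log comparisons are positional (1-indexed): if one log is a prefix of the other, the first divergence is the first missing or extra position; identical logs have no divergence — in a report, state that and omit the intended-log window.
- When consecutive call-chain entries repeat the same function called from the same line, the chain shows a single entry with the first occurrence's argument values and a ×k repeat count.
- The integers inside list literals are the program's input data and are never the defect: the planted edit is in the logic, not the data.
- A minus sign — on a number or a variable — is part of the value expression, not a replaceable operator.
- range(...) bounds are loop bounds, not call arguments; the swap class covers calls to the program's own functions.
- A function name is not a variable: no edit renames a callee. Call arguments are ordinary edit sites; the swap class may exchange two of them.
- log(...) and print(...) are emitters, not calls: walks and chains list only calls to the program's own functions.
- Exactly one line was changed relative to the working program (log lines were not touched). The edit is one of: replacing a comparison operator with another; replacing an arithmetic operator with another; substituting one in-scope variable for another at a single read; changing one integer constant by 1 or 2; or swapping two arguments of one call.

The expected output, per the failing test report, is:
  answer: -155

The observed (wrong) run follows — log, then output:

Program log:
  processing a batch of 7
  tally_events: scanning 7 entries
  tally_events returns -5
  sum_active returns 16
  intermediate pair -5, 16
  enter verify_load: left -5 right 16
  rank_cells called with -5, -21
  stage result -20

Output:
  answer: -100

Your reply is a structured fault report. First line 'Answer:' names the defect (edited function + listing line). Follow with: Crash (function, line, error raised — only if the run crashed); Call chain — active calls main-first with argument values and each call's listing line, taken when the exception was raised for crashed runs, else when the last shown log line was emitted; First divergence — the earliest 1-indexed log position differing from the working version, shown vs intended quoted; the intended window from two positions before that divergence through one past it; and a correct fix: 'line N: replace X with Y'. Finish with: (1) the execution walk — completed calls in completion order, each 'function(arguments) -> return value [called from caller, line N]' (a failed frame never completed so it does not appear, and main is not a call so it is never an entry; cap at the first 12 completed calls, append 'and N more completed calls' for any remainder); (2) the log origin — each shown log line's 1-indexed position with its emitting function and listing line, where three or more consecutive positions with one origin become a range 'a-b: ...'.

Answer: the defect is in sum_active at line 12.
The tell: Log line 4 is where behavior first shows: 'sum_active returns 16' appears instead of 'sum_active returns 28'.
Call chain: main.
First divergence: position 4; shown 'sum_active returns 16' vs intended 'sum_active returns 28'.
Intended log window:
  2: tally_events: scanning 7 entries
  3: tally_events returns -5
  4: sum_active returns 28
  5: intermediate pair -5, 28
Execution walk:
  tally_events([-4, 12, -5, 10, -1, 6, -2]) -> -5  [called from main, line 33]
  sum_active([-4, 12, -5, 10, -1, 6, -2], -1) -> 16  [called from main, line 34]
  rank_cells(-5, -21, 1) -> -20  [called from verify_load, line 27]
  verify_load(-5, 16) -> -20  [called from main, line 36]
Log origin:
  1: logged in main at line 32
  2: logged in tally_events at line 2
  3: logged in tally_events at line 7
  4: logged in sum_active at line 15
  5: logged in main at line 35
  6: logged in verify_load at line 24
  7: logged in rank_cells at line 19
  8: logged in main at line 37
A correct fix: line 12: replace `2` with `0`.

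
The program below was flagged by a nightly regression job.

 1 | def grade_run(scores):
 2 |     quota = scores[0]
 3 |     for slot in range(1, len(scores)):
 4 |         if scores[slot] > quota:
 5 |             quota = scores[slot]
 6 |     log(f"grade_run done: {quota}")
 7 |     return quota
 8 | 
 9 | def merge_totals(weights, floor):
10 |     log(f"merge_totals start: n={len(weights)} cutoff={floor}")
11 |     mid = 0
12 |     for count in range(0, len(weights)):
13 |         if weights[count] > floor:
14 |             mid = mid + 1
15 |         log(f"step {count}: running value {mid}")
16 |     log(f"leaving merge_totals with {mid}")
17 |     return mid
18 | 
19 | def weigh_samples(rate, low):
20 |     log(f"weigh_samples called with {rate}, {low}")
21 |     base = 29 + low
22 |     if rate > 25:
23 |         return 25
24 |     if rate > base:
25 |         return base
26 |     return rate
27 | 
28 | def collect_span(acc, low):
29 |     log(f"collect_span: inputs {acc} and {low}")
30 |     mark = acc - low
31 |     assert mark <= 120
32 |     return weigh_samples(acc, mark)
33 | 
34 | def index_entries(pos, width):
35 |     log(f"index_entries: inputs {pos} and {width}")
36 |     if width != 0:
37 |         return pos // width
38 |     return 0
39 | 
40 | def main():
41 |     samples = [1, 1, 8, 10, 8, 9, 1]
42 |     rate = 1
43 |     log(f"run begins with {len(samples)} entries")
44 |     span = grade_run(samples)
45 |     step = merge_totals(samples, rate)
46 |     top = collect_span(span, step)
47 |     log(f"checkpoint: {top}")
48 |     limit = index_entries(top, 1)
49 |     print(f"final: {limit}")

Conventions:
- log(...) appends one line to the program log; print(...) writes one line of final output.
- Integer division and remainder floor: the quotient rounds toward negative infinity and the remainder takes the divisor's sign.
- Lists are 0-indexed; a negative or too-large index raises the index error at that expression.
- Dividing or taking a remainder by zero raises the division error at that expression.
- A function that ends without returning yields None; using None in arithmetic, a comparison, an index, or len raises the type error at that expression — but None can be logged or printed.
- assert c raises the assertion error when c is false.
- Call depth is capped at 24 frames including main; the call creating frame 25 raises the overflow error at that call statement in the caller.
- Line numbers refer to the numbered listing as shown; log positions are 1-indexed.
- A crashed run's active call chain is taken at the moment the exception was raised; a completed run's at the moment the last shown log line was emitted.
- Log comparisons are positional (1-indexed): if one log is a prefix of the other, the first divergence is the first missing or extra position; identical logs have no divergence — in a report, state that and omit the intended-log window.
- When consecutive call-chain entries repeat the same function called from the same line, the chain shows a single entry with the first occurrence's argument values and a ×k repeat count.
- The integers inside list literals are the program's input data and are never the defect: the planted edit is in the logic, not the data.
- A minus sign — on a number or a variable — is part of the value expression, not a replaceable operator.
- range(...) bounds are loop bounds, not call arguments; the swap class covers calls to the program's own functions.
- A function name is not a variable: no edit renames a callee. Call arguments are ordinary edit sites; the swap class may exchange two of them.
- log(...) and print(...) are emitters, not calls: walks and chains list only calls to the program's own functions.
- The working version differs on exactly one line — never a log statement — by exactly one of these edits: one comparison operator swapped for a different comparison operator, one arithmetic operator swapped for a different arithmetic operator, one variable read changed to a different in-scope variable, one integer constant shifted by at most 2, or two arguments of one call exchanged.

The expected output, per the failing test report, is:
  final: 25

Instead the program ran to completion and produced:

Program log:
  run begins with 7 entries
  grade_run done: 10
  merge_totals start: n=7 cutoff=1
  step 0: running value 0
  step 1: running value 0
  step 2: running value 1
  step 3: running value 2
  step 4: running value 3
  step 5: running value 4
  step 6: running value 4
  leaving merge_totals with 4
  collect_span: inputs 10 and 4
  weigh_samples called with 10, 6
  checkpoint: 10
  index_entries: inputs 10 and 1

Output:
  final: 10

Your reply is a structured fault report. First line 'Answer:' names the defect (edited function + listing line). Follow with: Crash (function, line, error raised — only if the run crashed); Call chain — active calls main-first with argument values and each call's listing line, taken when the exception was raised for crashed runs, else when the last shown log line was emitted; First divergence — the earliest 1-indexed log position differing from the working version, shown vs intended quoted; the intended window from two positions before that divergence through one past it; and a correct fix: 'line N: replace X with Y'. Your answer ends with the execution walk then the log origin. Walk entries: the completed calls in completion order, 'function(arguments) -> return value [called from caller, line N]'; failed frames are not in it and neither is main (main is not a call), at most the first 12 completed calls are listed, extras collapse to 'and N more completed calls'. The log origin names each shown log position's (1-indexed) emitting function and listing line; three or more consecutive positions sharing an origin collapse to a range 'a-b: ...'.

Answer: the defect is in weigh_samples at line 22.
The tell: Log line 14 is where behavior first shows: 'checkpoint: 10' appears instead of 'checkpoint: 25'.
Call chain: main -> index_entries(10, 1) (called at line 48).
First divergence: position 14 — the shown line 'checkpoint: 10' should read 'checkpoint: 25'.
Intended log window:
  12: collect_span: inputs 10 and 4
  13: weigh_samples called with 10, 6
  14: checkpoint: 25
  15: index_entries: inputs 25 and 1
Execution walk:
  grade_run([1, 1, 8, 10, 8, 9, 1]) -> 10  [called from main, line 44]
  merge_totals([1, 1, 8, 10, 8, 9, 1], 1) -> 4  [called from main, line 45]
  weigh_samples(10, 6) -> 10  [called from collect_span, line 32]
  collect_span(10, 4) -> 10  [called from main, line 46]
  index_entries(10, 1) -> 10  [called from main, line 48]
Origin of each log line:
  1: from main, line 43
  2: from grade_run, line 6
  3: from merge_totals, line 10
  4-10: from merge_totals, line 15
  11: from merge_totals, line 16
  12: from collect_span, line 29
  13: from weigh_samples, line 20
  14: from main, line 47
  15: from index_entries, line 35
A correct fix: line 22: replace `>` with `<`.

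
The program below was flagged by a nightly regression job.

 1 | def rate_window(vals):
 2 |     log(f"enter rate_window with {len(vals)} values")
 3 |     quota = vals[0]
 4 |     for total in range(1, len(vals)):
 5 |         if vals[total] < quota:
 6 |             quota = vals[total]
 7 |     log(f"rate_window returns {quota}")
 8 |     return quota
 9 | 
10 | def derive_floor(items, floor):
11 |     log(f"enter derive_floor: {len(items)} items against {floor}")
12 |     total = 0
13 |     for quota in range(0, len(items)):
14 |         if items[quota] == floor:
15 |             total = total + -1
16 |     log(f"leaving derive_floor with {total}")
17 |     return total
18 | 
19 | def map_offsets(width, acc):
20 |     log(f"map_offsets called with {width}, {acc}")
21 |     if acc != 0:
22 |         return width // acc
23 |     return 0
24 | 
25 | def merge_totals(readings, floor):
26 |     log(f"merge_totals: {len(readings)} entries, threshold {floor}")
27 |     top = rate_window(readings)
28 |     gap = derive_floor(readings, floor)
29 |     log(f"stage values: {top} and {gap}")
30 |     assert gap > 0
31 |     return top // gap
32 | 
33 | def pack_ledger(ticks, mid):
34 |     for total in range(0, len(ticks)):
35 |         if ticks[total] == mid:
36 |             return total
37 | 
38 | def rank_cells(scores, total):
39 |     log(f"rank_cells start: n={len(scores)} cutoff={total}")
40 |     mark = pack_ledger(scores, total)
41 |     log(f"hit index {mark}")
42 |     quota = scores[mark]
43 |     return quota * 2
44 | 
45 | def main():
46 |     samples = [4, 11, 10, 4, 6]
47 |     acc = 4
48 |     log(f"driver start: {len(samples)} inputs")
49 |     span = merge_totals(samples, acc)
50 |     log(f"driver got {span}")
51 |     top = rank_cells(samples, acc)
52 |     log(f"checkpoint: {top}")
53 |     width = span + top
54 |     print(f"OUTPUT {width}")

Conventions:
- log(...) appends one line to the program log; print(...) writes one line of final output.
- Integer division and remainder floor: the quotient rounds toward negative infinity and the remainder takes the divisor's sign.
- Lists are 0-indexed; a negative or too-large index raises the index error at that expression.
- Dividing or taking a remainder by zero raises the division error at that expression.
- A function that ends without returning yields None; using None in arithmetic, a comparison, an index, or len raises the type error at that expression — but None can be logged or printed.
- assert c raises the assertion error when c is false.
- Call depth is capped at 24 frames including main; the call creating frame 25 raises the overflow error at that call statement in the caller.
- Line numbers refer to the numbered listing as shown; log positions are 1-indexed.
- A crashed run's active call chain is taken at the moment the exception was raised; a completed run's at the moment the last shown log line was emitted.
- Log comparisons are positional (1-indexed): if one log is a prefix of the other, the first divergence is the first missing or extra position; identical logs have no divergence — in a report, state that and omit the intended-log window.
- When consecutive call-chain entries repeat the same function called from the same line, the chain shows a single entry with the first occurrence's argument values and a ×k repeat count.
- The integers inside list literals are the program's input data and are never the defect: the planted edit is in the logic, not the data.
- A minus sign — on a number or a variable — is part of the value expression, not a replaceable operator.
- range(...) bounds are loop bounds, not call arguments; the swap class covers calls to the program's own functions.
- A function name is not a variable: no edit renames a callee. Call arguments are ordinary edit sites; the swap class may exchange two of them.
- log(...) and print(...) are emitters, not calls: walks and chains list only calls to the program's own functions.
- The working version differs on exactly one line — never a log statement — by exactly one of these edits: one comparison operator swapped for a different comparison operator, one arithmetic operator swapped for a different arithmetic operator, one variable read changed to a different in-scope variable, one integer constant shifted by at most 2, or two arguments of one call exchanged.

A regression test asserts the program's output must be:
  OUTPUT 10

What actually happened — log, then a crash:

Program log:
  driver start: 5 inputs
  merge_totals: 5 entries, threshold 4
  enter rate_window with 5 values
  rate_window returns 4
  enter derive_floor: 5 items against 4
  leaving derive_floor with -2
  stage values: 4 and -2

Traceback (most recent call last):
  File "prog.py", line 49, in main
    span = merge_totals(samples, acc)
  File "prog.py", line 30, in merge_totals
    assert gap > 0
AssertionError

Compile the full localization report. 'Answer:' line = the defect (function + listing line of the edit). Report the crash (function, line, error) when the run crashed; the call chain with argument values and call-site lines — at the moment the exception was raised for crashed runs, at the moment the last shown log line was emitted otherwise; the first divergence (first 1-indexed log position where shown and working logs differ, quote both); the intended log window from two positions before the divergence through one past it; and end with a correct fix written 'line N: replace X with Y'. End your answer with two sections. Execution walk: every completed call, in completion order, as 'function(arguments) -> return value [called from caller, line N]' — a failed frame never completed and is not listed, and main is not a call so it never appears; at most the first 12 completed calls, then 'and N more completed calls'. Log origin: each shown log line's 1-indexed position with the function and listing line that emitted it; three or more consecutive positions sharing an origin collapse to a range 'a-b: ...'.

Answer: the defect is in derive_floor at line 15.
Key fact: Log line 6 is where behavior first shows: 'leaving derive_floor with -2' appears instead of 'leaving derive_floor with 2'.
Crash: merge_totals, line 30, AssertionError.
Call chain: main -> merge_totals([4, 11, 10, 4, 6], 4) (called at line 49).
First divergence: position 6 — shown 'leaving derive_floor with -2', intended 'leaving derive_floor with 2'.
Intended log window:
  4: rate_window returns 4
  5: enter derive_floor: 5 items against 4
  6: leaving derive_floor with 2
  7: stage values: 4 and 2
Execution walk:
  rate_window([4, 11, 10, 4, 6]) -> 4  [called from merge_totals, line 27]
  derive_floor([4, 11, 10, 4, 6], 4) -> -2  [called from merge_totals, line 28]
Log origin:
  1 — main, line 48
  2 — merge_totals, line 26
  3 — rate_window, line 2
  4 — rate_window, line 7
  5 — derive_floor, line 11
  6 — derive_floor, line 16
  7 — merge_totals, line 29
A correct fix: line 15: replace `-1` with `1`.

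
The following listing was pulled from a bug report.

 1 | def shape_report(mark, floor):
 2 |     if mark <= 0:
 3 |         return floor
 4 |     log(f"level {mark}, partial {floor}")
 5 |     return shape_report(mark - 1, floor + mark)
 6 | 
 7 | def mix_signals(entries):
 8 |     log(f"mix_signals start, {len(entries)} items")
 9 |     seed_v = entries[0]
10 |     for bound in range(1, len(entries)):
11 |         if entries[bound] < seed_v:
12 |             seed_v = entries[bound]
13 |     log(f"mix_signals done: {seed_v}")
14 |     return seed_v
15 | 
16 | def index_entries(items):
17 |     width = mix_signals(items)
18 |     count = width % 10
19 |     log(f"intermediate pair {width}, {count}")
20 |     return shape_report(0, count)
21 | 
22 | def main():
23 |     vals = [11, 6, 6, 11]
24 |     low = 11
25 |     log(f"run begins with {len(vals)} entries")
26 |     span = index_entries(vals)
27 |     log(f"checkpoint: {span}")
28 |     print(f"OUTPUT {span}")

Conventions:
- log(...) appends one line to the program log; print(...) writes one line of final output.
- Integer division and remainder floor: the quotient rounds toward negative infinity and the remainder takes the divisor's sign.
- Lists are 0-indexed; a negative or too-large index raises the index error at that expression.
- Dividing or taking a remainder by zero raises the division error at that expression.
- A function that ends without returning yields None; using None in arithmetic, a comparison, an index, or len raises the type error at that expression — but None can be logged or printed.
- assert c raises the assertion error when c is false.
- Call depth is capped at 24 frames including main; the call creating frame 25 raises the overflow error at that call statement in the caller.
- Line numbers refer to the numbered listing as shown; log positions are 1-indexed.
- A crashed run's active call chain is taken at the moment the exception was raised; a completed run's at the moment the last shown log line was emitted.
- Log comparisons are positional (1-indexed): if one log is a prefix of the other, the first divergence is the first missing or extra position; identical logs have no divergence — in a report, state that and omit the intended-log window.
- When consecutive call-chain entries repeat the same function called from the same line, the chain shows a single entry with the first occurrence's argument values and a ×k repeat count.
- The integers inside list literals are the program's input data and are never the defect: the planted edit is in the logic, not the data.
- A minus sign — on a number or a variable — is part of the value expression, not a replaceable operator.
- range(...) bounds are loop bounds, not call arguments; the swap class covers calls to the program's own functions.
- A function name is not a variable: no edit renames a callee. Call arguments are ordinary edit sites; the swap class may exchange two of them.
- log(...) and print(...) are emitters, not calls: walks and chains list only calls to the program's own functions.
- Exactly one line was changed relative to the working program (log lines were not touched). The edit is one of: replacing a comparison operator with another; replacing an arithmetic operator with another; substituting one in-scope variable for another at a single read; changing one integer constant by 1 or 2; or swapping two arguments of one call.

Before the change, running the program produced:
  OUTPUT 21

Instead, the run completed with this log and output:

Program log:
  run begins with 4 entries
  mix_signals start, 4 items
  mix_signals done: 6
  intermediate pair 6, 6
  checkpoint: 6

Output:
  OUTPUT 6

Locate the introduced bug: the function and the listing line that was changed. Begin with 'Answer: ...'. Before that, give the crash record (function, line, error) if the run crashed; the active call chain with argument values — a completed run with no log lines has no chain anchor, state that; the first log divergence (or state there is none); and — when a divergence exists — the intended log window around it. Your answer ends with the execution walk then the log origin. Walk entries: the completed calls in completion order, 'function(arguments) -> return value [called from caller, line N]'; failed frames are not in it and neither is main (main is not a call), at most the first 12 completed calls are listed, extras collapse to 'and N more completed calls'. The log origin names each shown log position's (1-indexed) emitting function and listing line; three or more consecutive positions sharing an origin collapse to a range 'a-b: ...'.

Answer: the defect is in index_entries at line 20.
Key fact: Position 5 is the first bad log line: 'checkpoint: 6' should read 'level 6, partial 0'.
Call chain: main.
First divergence: position 5 — shown 'checkpoint: 6', intended 'level 6, partial 0'.
Intended log window:
  3: mix_signals done: 6
  4: intermediate pair 6, 6
  5: level 6, partial 0
  6: level 5, partial 6
Execution walk:
  mix_signals([11, 6, 6, 11]) -> 6  [called from index_entries, line 17]
  shape_report(0, 6) -> 6  [called from index_entries, line 20]
  index_entries([11, 6, 6, 11]) -> 6  [called from main, line 26]
Log origins:
  1: logged in main at line 25
  2: logged in mix_signals at line 8
  3: logged in mix_signals at line 13
  4: logged in index_entries at line 19
  5: logged in main at line 27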